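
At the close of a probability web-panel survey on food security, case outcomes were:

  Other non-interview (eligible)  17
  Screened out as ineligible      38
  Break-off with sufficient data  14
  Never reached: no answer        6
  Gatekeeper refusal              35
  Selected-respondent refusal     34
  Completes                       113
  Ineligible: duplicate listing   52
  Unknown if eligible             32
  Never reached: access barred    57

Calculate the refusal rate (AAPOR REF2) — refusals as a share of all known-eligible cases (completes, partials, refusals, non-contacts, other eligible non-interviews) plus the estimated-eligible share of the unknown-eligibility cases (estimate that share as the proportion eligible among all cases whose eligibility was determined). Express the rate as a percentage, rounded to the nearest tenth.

Refusal or break-off = 35 + 34 = 69
Non-contacts = 6 + 57 = 63
Not eligible = 38 + 52 = 90
Numerator = 69
Known eligible = 113 + 14 + 69 + 63 + 17 = 276
e = 276 / (276 + 90) = 276 / 366 = 0.7541
Eligible share of unknowns = 0.7541 × 32 = 24.13
Denominator = 276 + 24.13 = 300.13
REF2 = 69 / 300.13 = 0.2299

23.0%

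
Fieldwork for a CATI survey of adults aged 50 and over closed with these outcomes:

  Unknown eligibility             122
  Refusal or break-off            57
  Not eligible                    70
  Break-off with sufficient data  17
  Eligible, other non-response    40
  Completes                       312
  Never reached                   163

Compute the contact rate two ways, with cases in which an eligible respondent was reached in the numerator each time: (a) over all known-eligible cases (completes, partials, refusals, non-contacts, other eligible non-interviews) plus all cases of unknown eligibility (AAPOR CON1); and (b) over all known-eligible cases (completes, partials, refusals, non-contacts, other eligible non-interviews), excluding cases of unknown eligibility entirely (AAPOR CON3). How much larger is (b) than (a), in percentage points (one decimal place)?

Top = 312 + 17 + 57 + 40 = 426
Base = 312 + 17 + 57 + 163 + 40 + 122 = 711
CON1 = 426 / 711 = 0.5992
Base = 312 + 17 + 57 + 163 + 40 = 589
CON3 = 426 / 589 = 0.7233
Difference = 72.33 − 59.92 = 12.41 percentage points

12.4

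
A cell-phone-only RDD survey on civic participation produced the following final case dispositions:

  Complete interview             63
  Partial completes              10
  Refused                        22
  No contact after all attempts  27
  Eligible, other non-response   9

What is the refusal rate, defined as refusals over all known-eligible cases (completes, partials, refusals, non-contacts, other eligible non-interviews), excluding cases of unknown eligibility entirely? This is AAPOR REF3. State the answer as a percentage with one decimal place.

16.8%

Num = 22
Denominator = 63 + 10 + 22 + 27 + 9 = 131
REF3 = 22 / 131 = 0.1679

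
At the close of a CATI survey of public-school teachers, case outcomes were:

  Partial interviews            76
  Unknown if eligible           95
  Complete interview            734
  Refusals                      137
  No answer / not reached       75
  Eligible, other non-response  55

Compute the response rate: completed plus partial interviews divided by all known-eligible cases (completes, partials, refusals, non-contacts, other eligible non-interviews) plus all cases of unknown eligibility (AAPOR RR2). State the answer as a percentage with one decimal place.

69.1%

Top → 734 + 76 = 810
Denominator → 734 + 76 + 137 + 75 + 55 + 95 = 1172
RR2 = 810 / 1172 = 0.6911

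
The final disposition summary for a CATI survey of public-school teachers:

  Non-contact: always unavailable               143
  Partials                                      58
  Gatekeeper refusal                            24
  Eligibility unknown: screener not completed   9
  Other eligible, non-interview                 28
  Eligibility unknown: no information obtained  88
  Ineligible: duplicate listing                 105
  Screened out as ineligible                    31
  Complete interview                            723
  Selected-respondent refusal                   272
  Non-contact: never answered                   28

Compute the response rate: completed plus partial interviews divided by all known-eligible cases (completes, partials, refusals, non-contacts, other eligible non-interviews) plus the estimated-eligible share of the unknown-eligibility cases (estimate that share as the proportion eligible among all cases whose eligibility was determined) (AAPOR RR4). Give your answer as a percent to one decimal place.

57.3%

Refused = 24 + 272 = 296
No answer / not reached = 28 + 143 = 171
Unknown if eligible = 9 + 88 = 97
Ineligible = 31 + 105 = 136
Top = 723 + 58 = 781
Known eligible = 723 + 58 + 296 + 171 + 28 = 1276
e = 1276 / (1276 + 136) = 1276 / 1412 = 0.9037
Estimated eligible among unknowns = 0.9037 × 97 = 87.66
Denom = 1276 + 87.66 = 1363.66
RR4 = 781 / 1363.66 = 0.5727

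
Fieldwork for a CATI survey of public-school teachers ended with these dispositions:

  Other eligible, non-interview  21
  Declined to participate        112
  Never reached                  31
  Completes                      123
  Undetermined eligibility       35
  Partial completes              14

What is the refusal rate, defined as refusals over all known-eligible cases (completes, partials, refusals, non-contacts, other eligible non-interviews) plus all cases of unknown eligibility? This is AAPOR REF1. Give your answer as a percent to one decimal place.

Numerator: 112
Denom: 123 + 14 + 112 + 31 + 21 + 35 = 336
REF1 = 112 / 336 = 0.3333

33.3%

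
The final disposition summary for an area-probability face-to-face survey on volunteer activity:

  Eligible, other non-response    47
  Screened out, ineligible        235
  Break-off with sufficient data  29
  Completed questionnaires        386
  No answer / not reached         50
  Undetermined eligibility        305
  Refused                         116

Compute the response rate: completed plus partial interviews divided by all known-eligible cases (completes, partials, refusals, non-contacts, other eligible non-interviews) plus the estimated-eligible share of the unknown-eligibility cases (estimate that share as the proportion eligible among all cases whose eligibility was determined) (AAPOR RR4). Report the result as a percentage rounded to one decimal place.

Num: 386 + 29 = 415
Known eligible: 386 + 29 + 116 + 50 + 47 = 628
e = 628 / (628 + 235) = 628 / 863 = 0.7277
Estimated eligible among unknowns: 0.7277 × 305 = 221.95
Denominator: 628 + 221.95 = 849.95
RR4 = 415 / 849.95 = 0.4883

48.8%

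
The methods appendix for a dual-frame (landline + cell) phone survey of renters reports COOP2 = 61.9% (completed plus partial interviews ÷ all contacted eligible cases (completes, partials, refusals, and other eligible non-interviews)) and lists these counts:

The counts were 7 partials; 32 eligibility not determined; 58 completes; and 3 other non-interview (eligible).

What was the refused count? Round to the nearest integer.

37

Numerator: 58 + 7 = 65
COOP2 = 65 / D = 0.619
D = 65 / 0.619 = 105.0
Other denominator terms total 68
refused = 105.0 − 68 ≈ 37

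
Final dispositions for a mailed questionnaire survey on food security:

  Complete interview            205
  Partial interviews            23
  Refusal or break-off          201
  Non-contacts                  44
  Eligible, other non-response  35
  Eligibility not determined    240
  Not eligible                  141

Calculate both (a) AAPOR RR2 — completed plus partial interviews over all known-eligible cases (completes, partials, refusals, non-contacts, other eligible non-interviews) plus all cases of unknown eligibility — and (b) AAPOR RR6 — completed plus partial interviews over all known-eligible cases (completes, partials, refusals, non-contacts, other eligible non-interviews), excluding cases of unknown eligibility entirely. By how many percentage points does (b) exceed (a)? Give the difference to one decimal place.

14.4

Num → 205 + 23 = 228
Base → 205 + 23 + 201 + 44 + 35 + 240 = 748
RR2 = 228 / 748 = 0.3048
Base → 205 + 23 + 201 + 44 + 35 = 508
RR6 = 228 / 508 = 0.4488
Difference = 44.88 − 30.48 = 14.40 percentage points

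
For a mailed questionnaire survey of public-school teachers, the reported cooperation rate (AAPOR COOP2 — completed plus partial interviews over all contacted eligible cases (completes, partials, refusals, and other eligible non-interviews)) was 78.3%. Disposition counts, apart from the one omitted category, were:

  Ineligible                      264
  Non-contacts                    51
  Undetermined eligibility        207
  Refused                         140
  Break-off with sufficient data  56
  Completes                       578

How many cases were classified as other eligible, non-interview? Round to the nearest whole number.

Num → 578 + 56 = 634
COOP2 = 634 / D = 0.783
D = 634 / 0.783 = 809.7
Other denominator terms total 774
other eligible, non-interview = 809.7 − 774 ≈ 36

36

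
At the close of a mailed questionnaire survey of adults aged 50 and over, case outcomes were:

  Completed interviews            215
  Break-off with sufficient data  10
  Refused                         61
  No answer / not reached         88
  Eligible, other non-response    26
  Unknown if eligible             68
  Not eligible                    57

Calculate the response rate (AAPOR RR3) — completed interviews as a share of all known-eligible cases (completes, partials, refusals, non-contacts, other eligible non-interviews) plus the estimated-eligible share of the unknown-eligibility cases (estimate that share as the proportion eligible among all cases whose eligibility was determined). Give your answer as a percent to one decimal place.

46.8%

Num: 215
Eligible (known): 215 + 10 + 61 + 88 + 26 = 400
e = 400 / (400 + 57) = 400 / 457 = 0.8753
Eligible share of unknowns: 0.8753 × 68 = 59.52
Denom: 400 + 59.52 = 459.52
RR3 = 215 / 459.52 = 0.4679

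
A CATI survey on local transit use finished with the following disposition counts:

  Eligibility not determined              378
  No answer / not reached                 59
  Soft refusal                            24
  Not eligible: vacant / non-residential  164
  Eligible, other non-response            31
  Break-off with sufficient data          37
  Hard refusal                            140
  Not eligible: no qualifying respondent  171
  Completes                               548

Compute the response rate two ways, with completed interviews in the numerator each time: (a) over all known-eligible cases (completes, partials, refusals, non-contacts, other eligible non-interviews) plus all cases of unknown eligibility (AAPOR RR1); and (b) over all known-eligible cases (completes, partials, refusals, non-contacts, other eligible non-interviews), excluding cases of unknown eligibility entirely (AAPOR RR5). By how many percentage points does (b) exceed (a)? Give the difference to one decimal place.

Declined to participate = 140 + 24 = 164
Not eligible = 171 + 164 = 335
Num = 548
Base = 548 + 37 + 164 + 59 + 31 + 378 = 1217
RR1 = 548 / 1217 = 0.4503
Base = 548 + 37 + 164 + 59 + 31 = 839
RR5 = 548 / 839 = 0.6532
Difference = 65.32 − 45.03 = 20.29 percentage points

20.3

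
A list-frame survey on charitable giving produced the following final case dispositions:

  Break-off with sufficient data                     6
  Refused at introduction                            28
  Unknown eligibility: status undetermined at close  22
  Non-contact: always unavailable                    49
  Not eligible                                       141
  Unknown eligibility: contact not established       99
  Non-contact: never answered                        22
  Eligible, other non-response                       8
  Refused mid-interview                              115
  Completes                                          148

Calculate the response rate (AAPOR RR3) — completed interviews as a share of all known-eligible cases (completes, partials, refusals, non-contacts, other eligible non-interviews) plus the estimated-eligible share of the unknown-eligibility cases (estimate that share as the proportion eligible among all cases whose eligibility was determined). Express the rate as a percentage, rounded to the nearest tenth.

31.9%

Declined to participate = 28 + 115 = 143
Never reached = 22 + 49 = 71
Unknown if eligible = 99 + 22 = 121
Num: 148
Eligible (known): 148 + 6 + 143 + 71 + 8 = 376
e = 376 / (376 + 141) = 376 / 517 = 0.7273
Eligible share of unknowns: 0.7273 × 121 = 88.00
Denominator: 376 + 88.00 = 464.00
RR3 = 148 / 464.00 = 0.3190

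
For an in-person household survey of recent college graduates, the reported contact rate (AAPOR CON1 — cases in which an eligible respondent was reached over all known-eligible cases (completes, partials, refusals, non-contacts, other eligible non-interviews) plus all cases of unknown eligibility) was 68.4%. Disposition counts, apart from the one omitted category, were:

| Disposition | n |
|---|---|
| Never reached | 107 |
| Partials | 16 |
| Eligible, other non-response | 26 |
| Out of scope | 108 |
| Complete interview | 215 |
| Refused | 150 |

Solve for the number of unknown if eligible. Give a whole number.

81

Num → 215 + 16 + 150 + 26 = 407
CON1 = 407 / D = 0.684
D = 407 / 0.684 = 595.0
Other denominator terms total 514
unknown if eligible = 595.0 − 514 ≈ 81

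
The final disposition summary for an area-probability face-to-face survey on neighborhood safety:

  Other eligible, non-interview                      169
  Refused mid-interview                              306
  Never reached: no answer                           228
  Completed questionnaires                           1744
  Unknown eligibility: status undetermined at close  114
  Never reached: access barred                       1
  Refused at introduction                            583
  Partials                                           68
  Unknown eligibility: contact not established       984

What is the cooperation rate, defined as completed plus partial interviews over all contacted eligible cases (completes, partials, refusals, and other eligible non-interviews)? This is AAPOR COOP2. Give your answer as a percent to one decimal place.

Refusal or break-off = 583 + 306 = 889
Non-contacts = 228 + 1 = 229
Undetermined eligibility = 984 + 114 = 1098
Num → 1744 + 68 = 1812
Base → 1744 + 68 + 889 + 169 = 2870
COOP2 = 1812 / 2870 = 0.6314

63.1%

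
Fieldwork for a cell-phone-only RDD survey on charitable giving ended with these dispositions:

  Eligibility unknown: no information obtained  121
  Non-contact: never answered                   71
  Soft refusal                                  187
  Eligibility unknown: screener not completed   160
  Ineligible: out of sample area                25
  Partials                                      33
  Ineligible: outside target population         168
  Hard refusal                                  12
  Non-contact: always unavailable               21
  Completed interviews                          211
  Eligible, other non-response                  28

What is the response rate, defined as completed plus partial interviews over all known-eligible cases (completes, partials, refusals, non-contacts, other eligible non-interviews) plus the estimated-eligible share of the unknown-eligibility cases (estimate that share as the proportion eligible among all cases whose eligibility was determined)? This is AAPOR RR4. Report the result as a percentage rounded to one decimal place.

Refused = 12 + 187 = 199
Non-contacts = 71 + 21 = 92
Unknown if eligible = 160 + 121 = 281
Screened out, ineligible = 168 + 25 = 193
Numerator = 211 + 33 = 244
Determined eligible = 211 + 33 + 199 + 92 + 28 = 563
e = 563 / (563 + 193) = 563 / 756 = 0.7447
Eligible share of unknowns = 0.7447 × 281 = 209.26
Base = 563 + 209.26 = 772.26
RR4 = 244 / 772.26 = 0.3160

31.6%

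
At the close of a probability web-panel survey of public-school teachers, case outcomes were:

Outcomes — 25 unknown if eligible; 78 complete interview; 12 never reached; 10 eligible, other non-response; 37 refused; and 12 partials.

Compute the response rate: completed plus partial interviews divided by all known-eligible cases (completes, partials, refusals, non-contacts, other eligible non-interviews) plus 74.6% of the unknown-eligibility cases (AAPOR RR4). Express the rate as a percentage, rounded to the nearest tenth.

53.7%

Top = 78 + 12 = 90
Determined eligible = 78 + 12 + 37 + 12 + 10 = 149
Estimated eligible among unknowns = 0.7460 × 25 = 18.65
Denom = 149 + 18.65 = 167.65
RR4 = 90 / 167.65 = 0.5368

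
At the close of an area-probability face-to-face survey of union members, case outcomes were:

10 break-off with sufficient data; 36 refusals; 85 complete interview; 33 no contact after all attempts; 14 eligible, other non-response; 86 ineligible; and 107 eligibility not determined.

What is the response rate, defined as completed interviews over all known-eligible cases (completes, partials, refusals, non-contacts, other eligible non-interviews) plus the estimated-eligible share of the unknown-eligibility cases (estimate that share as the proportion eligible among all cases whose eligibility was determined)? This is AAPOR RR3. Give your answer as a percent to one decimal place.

34.0%

Top: 85
Known eligible: 85 + 10 + 36 + 33 + 14 = 178
e = 178 / (178 + 86) = 178 / 264 = 0.6742
Eligible share of unknowns: 0.6742 × 107 = 72.14
Denominator: 178 + 72.14 = 250.14
RR3 = 85 / 250.14 = 0.3398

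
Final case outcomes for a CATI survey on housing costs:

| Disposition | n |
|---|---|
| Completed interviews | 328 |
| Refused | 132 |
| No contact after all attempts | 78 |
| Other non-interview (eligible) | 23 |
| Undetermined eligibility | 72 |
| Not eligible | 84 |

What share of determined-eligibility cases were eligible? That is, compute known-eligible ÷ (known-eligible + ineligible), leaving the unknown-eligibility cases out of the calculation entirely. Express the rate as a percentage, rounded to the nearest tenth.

87.0%

Known eligible = 328 + 132 + 78 + 23 = 561
e = 561 / (561 + 84) = 561 / 645 = 0.8698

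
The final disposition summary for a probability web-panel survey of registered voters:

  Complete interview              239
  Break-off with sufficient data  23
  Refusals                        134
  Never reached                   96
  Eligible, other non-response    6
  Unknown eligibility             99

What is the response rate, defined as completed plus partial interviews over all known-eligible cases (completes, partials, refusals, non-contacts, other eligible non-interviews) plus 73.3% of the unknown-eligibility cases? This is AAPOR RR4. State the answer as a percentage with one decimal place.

45.9%

Numerator = 239 + 23 = 262
Known eligible = 239 + 23 + 134 + 96 + 6 = 498
Eligible share of unknowns = 0.7330 × 99 = 72.57
Denom = 498 + 72.57 = 570.57
RR4 = 262 / 570.57 = 0.4592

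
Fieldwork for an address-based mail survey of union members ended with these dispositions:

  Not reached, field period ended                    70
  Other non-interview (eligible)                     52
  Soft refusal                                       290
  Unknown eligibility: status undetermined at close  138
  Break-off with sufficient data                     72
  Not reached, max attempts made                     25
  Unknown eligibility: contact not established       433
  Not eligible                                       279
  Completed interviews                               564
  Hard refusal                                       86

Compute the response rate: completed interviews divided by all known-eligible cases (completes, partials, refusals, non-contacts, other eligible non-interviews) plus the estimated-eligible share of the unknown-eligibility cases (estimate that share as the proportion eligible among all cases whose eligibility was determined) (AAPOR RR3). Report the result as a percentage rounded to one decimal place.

34.8%

Refused = 86 + 290 = 376
No answer / not reached = 70 + 25 = 95
Eligibility not determined = 433 + 138 = 571
Top = 564
Eligible (known) = 564 + 72 + 376 + 95 + 52 = 1159
e = 1159 / (1159 + 279) = 1159 / 1438 = 0.8060
Estimated eligible among unknowns = 0.8060 × 571 = 460.23
Denominator = 1159 + 460.23 = 1619.23
RR3 = 564 / 1619.23 = 0.3483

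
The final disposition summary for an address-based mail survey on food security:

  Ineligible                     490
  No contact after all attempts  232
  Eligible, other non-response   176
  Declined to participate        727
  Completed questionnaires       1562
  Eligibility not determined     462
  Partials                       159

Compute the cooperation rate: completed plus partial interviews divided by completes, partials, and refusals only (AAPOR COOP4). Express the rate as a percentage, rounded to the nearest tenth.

Top → 1562 + 159 = 1721
Denominator → 1562 + 159 + 727 = 2448
COOP4 = 1721 / 2448 = 0.7030

70.3%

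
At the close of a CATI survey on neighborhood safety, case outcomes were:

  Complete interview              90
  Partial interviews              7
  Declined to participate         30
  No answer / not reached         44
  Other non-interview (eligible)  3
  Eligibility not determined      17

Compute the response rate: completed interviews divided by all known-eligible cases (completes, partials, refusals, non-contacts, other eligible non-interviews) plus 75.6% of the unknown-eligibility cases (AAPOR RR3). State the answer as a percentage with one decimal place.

48.2%

Numerator → 90
Known eligible → 90 + 7 + 30 + 44 + 3 = 174
Eligible share of unknowns → 0.7560 × 17 = 12.85
Denom → 174 + 12.85 = 186.85
RR3 = 90 / 186.85 = 0.4817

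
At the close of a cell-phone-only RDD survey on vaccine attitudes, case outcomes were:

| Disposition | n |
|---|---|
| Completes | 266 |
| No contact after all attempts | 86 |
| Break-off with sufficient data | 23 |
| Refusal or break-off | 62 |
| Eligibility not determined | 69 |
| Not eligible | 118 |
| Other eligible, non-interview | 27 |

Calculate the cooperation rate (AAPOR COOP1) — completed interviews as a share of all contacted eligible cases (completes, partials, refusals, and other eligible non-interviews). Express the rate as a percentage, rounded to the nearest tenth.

Num → 266
Denominator → 266 + 23 + 62 + 27 = 378
COOP1 = 266 / 378 = 0.7037

70.4%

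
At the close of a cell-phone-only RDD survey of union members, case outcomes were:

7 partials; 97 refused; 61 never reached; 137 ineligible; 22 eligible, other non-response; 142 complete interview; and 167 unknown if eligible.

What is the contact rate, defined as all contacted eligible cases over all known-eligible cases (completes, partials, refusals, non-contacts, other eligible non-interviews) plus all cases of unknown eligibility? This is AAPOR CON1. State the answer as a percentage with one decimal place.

54.0%

Num → 142 + 7 + 97 + 22 = 268
Denom → 142 + 7 + 97 + 61 + 22 + 167 = 496
CON1 = 268 / 496 = 0.5403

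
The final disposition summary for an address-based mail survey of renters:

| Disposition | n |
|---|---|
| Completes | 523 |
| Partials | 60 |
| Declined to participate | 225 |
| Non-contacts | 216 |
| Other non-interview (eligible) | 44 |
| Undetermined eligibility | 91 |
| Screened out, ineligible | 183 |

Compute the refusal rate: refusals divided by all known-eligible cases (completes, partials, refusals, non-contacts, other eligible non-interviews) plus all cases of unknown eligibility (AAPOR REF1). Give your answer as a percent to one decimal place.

Num → 225
Denom → 523 + 60 + 225 + 216 + 44 + 91 = 1159
REF1 = 225 / 1159 = 0.1941

19.4%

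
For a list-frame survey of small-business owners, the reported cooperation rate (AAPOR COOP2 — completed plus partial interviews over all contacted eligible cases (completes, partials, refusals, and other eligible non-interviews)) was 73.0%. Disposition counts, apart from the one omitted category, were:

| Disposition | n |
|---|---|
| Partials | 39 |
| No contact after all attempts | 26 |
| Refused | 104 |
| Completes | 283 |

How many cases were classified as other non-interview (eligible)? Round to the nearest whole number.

Num = 283 + 39 = 322
COOP2 = 322 / D = 0.730
D = 322 / 0.730 = 441.1
Other denominator terms total 426
other non-interview (eligible) = 441.1 − 426 ≈ 15

15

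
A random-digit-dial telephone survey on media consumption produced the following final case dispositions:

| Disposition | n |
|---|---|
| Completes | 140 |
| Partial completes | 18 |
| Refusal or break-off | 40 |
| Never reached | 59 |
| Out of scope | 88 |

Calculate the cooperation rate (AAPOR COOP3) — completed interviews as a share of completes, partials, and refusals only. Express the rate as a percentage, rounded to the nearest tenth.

Numerator → 140
Denom → 140 + 18 + 40 = 198
COOP3 = 140 / 198 = 0.7071

70.7%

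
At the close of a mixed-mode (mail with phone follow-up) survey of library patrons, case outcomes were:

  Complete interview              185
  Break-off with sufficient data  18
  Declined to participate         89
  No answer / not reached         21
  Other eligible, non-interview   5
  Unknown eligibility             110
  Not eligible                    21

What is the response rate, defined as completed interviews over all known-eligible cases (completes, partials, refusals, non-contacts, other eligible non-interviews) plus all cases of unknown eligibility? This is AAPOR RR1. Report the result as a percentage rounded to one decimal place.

43.2%

Num: 185
Denominator: 185 + 18 + 89 + 21 + 5 + 110 = 428
RR1 = 185 / 428 = 0.4322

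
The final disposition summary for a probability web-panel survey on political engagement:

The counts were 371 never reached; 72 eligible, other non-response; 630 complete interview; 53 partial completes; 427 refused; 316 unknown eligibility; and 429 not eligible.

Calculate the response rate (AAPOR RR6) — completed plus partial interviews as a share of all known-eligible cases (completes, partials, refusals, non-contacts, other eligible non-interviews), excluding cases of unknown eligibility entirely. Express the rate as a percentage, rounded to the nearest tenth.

Top: 630 + 53 = 683
Denom: 630 + 53 + 427 + 371 + 72 = 1553
RR6 = 683 / 1553 = 0.4398

44.0%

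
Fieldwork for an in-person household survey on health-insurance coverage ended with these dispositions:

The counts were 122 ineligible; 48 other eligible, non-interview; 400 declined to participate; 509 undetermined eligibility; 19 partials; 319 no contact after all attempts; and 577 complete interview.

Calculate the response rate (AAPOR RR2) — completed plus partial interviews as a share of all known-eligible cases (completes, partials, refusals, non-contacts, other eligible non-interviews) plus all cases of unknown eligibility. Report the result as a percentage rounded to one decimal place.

31.8%

Top → 577 + 19 = 596
Denominator → 577 + 19 + 400 + 319 + 48 + 509 = 1872
RR2 = 596 / 1872 = 0.3184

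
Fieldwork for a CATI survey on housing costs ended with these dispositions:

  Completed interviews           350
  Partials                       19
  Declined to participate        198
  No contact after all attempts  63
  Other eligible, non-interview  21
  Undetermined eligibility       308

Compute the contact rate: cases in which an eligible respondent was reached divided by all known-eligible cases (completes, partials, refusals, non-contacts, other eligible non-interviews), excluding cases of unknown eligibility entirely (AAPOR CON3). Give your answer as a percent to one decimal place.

90.3%

Top → 350 + 19 + 198 + 21 = 588
Denominator → 350 + 19 + 198 + 63 + 21 = 651
CON3 = 588 / 651 = 0.9032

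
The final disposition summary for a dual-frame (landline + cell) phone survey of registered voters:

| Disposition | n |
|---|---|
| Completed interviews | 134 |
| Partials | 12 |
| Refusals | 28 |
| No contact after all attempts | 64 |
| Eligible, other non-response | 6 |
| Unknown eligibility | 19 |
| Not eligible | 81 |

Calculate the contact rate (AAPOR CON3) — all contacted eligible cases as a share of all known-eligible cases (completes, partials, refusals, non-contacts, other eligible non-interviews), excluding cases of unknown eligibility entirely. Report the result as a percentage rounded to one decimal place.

Num: 134 + 12 + 28 + 6 = 180
Denominator: 134 + 12 + 28 + 64 + 6 = 244
CON3 = 180 / 244 = 0.7377

73.8%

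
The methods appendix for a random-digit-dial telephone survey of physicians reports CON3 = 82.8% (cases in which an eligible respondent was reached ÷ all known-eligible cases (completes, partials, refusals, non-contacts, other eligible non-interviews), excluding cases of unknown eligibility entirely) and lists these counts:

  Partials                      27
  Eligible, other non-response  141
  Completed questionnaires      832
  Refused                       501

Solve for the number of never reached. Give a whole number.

Num → 832 + 27 + 501 + 141 = 1501
CON3 = 1501 / D = 0.828
D = 1501 / 0.828 = 1812.8
Rest of base = 1501
never reached = 1812.8 − 1501 ≈ 312

312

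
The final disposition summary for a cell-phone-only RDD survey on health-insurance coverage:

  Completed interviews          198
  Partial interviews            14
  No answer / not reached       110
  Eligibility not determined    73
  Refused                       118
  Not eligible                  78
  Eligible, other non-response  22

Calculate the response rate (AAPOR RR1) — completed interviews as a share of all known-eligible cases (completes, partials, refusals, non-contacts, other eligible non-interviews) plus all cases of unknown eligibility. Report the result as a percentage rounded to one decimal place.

37.0%

Numerator: 198
Denom: 198 + 14 + 118 + 110 + 22 + 73 = 535
RR1 = 198 / 535 = 0.3701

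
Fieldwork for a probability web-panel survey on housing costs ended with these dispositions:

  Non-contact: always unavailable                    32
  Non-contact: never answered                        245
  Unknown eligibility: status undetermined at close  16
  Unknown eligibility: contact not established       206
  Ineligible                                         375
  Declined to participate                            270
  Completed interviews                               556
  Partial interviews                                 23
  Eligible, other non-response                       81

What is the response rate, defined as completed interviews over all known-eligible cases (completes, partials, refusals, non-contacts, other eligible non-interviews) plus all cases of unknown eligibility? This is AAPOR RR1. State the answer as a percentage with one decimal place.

No contact after all attempts = 245 + 32 = 277
Eligibility not determined = 206 + 16 = 222
Num: 556
Denominator: 556 + 23 + 270 + 277 + 81 + 222 = 1429
RR1 = 556 / 1429 = 0.3891

38.9%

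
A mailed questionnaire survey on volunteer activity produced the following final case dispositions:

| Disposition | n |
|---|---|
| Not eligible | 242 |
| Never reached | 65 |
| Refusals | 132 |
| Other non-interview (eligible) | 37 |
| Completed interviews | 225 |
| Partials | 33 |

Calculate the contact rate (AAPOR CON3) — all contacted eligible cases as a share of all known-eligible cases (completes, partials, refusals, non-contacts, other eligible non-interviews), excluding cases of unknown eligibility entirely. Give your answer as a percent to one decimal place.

86.8%

Numerator = 225 + 33 + 132 + 37 = 427
Denominator = 225 + 33 + 132 + 65 + 37 = 492
CON3 = 427 / 492 = 0.8679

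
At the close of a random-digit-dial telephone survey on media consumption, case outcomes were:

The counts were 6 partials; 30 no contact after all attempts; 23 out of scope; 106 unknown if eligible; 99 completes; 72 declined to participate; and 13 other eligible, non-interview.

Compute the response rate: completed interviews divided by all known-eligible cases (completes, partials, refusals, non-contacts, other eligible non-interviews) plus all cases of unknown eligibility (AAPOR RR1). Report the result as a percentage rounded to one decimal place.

Num → 99
Base → 99 + 6 + 72 + 30 + 13 + 106 = 326
RR1 = 99 / 326 = 0.3037

30.4%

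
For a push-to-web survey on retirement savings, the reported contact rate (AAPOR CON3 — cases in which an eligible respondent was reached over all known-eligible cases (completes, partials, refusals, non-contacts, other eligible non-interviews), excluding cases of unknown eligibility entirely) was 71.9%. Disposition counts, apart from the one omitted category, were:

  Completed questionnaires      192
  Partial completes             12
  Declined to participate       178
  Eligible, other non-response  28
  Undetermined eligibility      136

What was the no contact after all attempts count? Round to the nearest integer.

Num → 192 + 12 + 178 + 28 = 410
CON3 = 410 / D = 0.719
D = 410 / 0.719 = 570.2
Remaining denominator categories sum to 410
no contact after all attempts = 570.2 − 410 ≈ 160

160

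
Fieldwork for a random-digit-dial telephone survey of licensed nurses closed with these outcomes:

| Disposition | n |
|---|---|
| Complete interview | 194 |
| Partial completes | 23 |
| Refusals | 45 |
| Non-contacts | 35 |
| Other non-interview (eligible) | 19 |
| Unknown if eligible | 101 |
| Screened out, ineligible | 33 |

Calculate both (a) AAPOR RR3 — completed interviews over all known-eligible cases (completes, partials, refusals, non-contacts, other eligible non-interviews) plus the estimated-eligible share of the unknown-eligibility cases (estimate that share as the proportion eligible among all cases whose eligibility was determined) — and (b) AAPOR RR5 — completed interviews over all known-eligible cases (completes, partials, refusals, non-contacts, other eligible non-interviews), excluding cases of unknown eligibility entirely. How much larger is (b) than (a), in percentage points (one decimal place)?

13.8

Top = 194
Known eligible = 194 + 23 + 45 + 35 + 19 = 316
e = 316 / (316 + 33) = 316 / 349 = 0.9054
Estimated eligible among unknowns = 0.9054 × 101 = 91.45
Base = 316 + 91.45 = 407.45
RR3 = 194 / 407.45 = 0.4761
Base = 194 + 23 + 45 + 35 + 19 = 316
RR5 = 194 / 316 = 0.6139
Difference = 61.39 − 47.61 = 13.78 percentage points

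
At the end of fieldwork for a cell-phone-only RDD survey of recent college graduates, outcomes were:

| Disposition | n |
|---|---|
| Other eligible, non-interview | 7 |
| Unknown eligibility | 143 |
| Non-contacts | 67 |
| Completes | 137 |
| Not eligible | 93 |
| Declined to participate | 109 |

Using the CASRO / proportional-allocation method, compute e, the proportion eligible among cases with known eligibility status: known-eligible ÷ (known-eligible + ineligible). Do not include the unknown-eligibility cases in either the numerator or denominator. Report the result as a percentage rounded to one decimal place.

77.5%

Known eligible: 137 + 109 + 67 + 7 = 320
e = 320 / (320 + 93) = 320 / 413 = 0.7748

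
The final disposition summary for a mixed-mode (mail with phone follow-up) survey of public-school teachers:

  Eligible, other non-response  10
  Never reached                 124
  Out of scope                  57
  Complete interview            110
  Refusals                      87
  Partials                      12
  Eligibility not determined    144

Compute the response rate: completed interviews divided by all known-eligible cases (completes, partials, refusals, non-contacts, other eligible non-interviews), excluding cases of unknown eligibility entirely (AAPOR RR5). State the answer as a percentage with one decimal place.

Num → 110
Base → 110 + 12 + 87 + 124 + 10 = 343
RR5 = 110 / 343 = 0.3207

32.1%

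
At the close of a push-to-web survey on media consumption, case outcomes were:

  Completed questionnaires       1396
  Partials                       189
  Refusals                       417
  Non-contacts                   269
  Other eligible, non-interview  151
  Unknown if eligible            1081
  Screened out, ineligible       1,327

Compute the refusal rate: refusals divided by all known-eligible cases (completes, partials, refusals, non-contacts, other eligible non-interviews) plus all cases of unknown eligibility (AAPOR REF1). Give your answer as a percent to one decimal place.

11.9%

Num → 417
Base → 1396 + 189 + 417 + 269 + 151 + 1081 = 3503
REF1 = 417 / 3503 = 0.1190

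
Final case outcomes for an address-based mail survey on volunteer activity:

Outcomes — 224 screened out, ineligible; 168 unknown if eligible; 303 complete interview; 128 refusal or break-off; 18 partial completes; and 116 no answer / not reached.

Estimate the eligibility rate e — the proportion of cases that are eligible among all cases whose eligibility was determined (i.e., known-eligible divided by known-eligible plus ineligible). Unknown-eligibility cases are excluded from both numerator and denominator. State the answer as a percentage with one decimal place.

71.6%

Known eligible → 303 + 18 + 128 + 116 = 565
e = 565 / (565 + 224) = 565 / 789 = 0.7161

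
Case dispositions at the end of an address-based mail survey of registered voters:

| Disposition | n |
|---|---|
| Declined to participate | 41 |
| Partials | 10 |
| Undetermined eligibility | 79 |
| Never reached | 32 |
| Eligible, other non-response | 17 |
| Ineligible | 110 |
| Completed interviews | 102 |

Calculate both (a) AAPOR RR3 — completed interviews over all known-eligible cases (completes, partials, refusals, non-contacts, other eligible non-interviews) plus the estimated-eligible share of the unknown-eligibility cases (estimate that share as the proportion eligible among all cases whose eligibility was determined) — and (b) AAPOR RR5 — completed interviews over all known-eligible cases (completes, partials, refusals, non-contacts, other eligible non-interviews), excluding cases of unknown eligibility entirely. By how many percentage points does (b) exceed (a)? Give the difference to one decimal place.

Top: 102
Known eligible: 102 + 10 + 41 + 32 + 17 = 202
e = 202 / (202 + 110) = 202 / 312 = 0.6474
Estimated eligible among unknowns: 0.6474 × 79 = 51.14
Base: 202 + 51.14 = 253.14
RR3 = 102 / 253.14 = 0.4029
Base: 102 + 10 + 41 + 32 + 17 = 202
RR5 = 102 / 202 = 0.5050
Difference = 50.50 − 40.29 = 10.21 percentage points

10.2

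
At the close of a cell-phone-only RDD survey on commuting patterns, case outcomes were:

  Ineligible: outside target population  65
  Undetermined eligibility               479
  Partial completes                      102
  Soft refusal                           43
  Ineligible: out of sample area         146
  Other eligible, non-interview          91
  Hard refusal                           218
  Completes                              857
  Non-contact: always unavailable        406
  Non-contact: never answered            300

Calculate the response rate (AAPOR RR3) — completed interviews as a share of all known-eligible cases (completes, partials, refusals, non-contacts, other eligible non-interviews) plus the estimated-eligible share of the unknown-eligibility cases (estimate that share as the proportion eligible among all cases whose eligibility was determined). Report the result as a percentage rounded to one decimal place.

35.0%

Refused = 218 + 43 = 261
No contact after all attempts = 300 + 406 = 706
Screened out, ineligible = 65 + 146 = 211
Num: 857
Determined eligible: 857 + 102 + 261 + 706 + 91 = 2017
e = 2017 / (2017 + 211) = 2017 / 2228 = 0.9053
Eligible share of unknowns: 0.9053 × 479 = 433.64
Base: 2017 + 433.64 = 2450.64
RR3 = 857 / 2450.64 = 0.3497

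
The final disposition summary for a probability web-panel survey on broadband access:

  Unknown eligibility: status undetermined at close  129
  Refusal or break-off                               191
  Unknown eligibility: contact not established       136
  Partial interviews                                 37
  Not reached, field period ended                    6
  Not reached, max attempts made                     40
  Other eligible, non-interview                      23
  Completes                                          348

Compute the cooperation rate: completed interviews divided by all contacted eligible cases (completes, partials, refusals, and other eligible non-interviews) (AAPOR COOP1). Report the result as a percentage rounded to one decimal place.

No contact after all attempts = 6 + 40 = 46
Eligibility not determined = 136 + 129 = 265
Numerator → 348
Denom → 348 + 37 + 191 + 23 = 599
COOP1 = 348 / 599 = 0.5810

58.1%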